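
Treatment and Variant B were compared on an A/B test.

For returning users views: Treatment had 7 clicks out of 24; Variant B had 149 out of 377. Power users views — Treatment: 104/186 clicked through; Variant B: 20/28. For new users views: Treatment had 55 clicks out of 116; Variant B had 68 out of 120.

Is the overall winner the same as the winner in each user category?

Returning users: Treatment 7/24 = 29.2%, Variant B 149/377 = 39.5% → Variant B
Power users: Treatment 104/186 = 55.9%, Variant B 20/28 = 71.4% → Variant B
New users: Treatment 55/116 = 47.4%, Variant B 68/120 = 56.7% → Variant B
Overall: Treatment 166/326 = 50.9%, Variant B 237/525 = 45.1% → Treatment
Variant B wins each user group but Treatment wins overall — the comparison reverses. Variant B's views skew toward returning users, which has a lower base rate.

No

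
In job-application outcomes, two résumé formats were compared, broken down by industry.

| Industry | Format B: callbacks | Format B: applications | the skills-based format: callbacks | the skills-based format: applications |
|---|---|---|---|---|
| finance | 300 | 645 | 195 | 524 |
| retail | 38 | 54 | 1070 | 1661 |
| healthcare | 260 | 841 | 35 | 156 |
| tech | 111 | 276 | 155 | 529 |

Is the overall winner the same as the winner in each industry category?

Finance: Format B 300/645 = 46.5%, the skills-based format 195/524 = 37.2% → Format B
Retail: Format B 38/54 = 70.4%, the skills-based format 1070/1661 = 64.4% → Format B
Healthcare: Format B 260/841 = 30.9%, the skills-based format 35/156 = 22.4% → Format B
Tech: Format B 111/276 = 40.2%, the skills-based format 155/529 = 29.3% → Format B
Overall: Format B 709/1816 = 39.0%, the skills-based format 1455/2870 = 50.7% → the skills-based format
Format B wins each industry group but the skills-based format wins overall — the comparison reverses. Format B's applications skew toward healthcare, which has a lower base rate.

No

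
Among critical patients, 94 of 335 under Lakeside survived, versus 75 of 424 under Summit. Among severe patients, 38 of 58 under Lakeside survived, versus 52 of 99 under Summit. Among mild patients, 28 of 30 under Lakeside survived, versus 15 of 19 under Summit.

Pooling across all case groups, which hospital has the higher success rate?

Lakeside

Critical: Lakeside 94/335 = 28.1%, Summit 75/424 = 17.7% → Lakeside
Severe: Lakeside 38/58 = 65.5%, Summit 52/99 = 52.5% → Lakeside
Mild: Lakeside 28/30 = 93.3%, Summit 15/19 = 78.9% → Lakeside
Overall: Lakeside 160/423 = 37.8%, Summit 142/542 = 26.2% → Lakeside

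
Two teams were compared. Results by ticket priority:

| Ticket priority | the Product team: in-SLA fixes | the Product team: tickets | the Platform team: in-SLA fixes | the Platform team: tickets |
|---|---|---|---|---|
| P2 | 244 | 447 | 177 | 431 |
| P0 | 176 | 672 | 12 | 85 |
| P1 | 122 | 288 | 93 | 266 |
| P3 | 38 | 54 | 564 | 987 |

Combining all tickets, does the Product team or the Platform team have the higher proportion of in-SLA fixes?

the Platform team

P2: the Product team 244/447 = 54.6%, the Platform team 177/431 = 41.1% → the Product team
P0: the Product team 176/672 = 26.2%, the Platform team 12/85 = 14.1% → the Product team
P1: the Product team 122/288 = 42.4%, the Platform team 93/266 = 35.0% → the Product team
P3: the Product team 38/54 = 70.4%, the Platform team 564/987 = 57.1% → the Product team
Overall: the Product team 580/1461 = 39.7%, the Platform team 846/1769 = 47.8% → the Platform team
(The Product team wins every ticket group but the Platform team wins overall — the Product team's tickets skew toward the low-rate P0 group.)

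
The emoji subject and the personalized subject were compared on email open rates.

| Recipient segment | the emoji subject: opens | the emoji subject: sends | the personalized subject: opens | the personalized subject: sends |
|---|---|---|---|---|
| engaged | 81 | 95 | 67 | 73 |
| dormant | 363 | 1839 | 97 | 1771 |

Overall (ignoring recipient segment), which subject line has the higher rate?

Engaged: the emoji subject 81/95 = 85.3%, the personalized subject 67/73 = 91.8% → the personalized subject
Dormant: the emoji subject 363/1839 = 19.7%, the personalized subject 97/1771 = 5.5% → the emoji subject
Overall: the emoji subject 444/1934 = 23.0%, the personalized subject 164/1844 = 8.9% → the emoji subject
(Neither sweeps every recipient group, but the emoji subject has the higher pooled rate.)

the emoji subject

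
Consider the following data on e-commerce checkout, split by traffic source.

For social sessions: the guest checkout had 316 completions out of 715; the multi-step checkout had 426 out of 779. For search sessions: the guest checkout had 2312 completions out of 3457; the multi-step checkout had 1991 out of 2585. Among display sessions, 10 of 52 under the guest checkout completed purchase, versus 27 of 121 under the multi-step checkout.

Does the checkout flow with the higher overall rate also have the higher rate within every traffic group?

Yes

Social: the guest checkout 316/715 = 44.2%, the multi-step checkout 426/779 = 54.7% → the multi-step checkout
Search: the guest checkout 2312/3457 = 66.9%, the multi-step checkout 1991/2585 = 77.0% → the multi-step checkout
Display: the guest checkout 10/52 = 19.2%, the multi-step checkout 27/121 = 22.3% → the multi-step checkout
Overall: the guest checkout 2638/4224 = 62.5%, the multi-step checkout 2444/3485 = 70.1% → the multi-step checkout
The multi-step checkout wins overall and in every traffic group — no reversal.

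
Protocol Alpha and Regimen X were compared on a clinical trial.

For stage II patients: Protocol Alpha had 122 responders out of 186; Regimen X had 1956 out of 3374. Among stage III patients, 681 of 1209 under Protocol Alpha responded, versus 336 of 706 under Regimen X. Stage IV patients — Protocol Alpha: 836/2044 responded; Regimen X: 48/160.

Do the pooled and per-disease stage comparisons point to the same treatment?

Stage II: Protocol Alpha 122/186 = 65.6%, Regimen X 1956/3374 = 58.0% → Protocol Alpha
Stage III: Protocol Alpha 681/1209 = 56.3%, Regimen X 336/706 = 47.6% → Protocol Alpha
Stage IV: Protocol Alpha 836/2044 = 40.9%, Regimen X 48/160 = 30.0% → Protocol Alpha
Overall: Protocol Alpha 1639/3439 = 47.7%, Regimen X 2340/4240 = 55.2% → Regimen X
Protocol Alpha wins each disease group but Regimen X wins overall — the comparison reverses. Protocol Alpha's patients skew toward stage IV, which has a lower base rate.

No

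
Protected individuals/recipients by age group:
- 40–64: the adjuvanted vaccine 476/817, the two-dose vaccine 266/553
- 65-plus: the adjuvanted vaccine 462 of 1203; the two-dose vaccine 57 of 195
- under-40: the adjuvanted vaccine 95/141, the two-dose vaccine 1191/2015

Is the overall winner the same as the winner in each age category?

40–64: the adjuvanted vaccine 476/817 = 58.3%, the two-dose vaccine 266/553 = 48.1% → the adjuvanted vaccine
65-plus: the adjuvanted vaccine 462/1203 = 38.4%, the two-dose vaccine 57/195 = 29.2% → the adjuvanted vaccine
Under-40: the adjuvanted vaccine 95/141 = 67.4%, the two-dose vaccine 1191/2015 = 59.1% → the adjuvanted vaccine
Overall: the adjuvanted vaccine 1033/2161 = 47.8%, the two-dose vaccine 1514/2763 = 54.8% → the two-dose vaccine
The adjuvanted vaccine wins each age group but the two-dose vaccine wins overall — the comparison reverses. The adjuvanted vaccine's recipients skew toward 65-plus, which has a lower base rate.

No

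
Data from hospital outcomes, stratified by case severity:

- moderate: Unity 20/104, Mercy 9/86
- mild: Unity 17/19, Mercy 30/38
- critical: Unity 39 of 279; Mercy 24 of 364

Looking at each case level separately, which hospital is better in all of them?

Moderate: Unity 20/104 = 19.2%, Mercy 9/86 = 10.5% → Unity
Mild: Unity 17/19 = 89.5%, Mercy 30/38 = 78.9% → Unity
Critical: Unity 39/279 = 14.0%, Mercy 24/364 = 6.6% → Unity
Unity has the higher rate in all 3 groups.

Unity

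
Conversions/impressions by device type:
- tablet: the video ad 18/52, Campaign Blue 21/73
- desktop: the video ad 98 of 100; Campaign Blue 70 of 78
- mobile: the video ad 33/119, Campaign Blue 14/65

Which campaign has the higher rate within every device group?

Tablet: the video ad 18/52 = 34.6%, Campaign Blue 21/73 = 28.8% → the video ad
Desktop: the video ad 98/100 = 98.0%, Campaign Blue 70/78 = 89.7% → the video ad
Mobile: the video ad 33/119 = 27.7%, Campaign Blue 14/65 = 21.5% → the video ad
The video ad has the higher rate in all 3 groups.

the video ad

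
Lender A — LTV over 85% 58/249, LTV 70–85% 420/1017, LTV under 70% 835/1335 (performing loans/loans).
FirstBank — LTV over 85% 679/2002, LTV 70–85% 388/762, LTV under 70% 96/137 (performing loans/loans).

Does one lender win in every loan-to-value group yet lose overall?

LTV over 85%: Lender A 58/249 = 23.3%, FirstBank 679/2002 = 33.9% → FirstBank
LTV 70–85%: Lender A 420/1017 = 41.3%, FirstBank 388/762 = 50.9% → FirstBank
LTV under 70%: Lender A 835/1335 = 62.5%, FirstBank 96/137 = 70.1% → FirstBank
Overall: Lender A 1313/2601 = 50.5%, FirstBank 1163/2901 = 40.1% → Lender A
FirstBank wins each loan-to-value group but Lender A wins overall — the comparison reverses. FirstBank's loans skew toward LTV over 85%, which has a lower base rate.

Yes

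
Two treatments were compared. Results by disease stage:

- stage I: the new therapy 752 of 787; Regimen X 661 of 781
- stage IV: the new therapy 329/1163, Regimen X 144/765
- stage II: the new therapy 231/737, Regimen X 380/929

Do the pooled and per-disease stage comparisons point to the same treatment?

No

Stage I: the new therapy 752/787 = 95.6%, Regimen X 661/781 = 84.6% → the new therapy
Stage IV: the new therapy 329/1163 = 28.3%, Regimen X 144/765 = 18.8% → the new therapy
Stage II: the new therapy 231/737 = 31.3%, Regimen X 380/929 = 40.9% → Regimen X
Overall: the new therapy 1312/2687 = 48.8%, Regimen X 1185/2475 = 47.9% → the new therapy
Neither sweeps: the new therapy wins 2 of 3 groups, Regimen X wins 1. The new therapy wins overall but not every group — no Simpson reversal.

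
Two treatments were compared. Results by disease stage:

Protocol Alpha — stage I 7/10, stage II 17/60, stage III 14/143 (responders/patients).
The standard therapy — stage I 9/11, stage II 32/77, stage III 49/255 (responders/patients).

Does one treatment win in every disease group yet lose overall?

Stage I: Protocol Alpha 7/10 = 70.0%, the standard therapy 9/11 = 81.8% → the standard therapy
Stage II: Protocol Alpha 17/60 = 28.3%, the standard therapy 32/77 = 41.6% → the standard therapy
Stage III: Protocol Alpha 14/143 = 9.8%, the standard therapy 49/255 = 19.2% → the standard therapy
Overall: Protocol Alpha 38/213 = 17.8%, the standard therapy 90/343 = 26.2% → the standard therapy
The standard therapy wins overall and in every disease group — no reversal.

No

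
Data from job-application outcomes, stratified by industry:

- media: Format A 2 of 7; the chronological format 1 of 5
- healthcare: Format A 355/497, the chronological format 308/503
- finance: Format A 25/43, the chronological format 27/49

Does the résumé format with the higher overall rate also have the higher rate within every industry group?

Yes

Media: Format A 2/7 = 28.6%, the chronological format 1/5 = 20.0% → Format A
Healthcare: Format A 355/497 = 71.4%, the chronological format 308/503 = 61.2% → Format A
Finance: Format A 25/43 = 58.1%, the chronological format 27/49 = 55.1% → Format A
Overall: Format A 382/547 = 69.8%, the chronological format 336/557 = 60.3% → Format A
Format A wins overall and in every industry group — no reversal.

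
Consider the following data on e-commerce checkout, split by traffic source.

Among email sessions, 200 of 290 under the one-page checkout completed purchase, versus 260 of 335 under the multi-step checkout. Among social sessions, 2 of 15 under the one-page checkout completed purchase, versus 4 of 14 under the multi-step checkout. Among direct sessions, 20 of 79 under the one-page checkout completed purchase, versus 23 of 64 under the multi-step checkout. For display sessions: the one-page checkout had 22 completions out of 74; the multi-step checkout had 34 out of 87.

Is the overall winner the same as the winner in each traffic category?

Email: the one-page checkout 200/290 = 69.0%, the multi-step checkout 260/335 = 77.6% → the multi-step checkout
Social: the one-page checkout 2/15 = 13.3%, the multi-step checkout 4/14 = 28.6% → the multi-step checkout
Direct: the one-page checkout 20/79 = 25.3%, the multi-step checkout 23/64 = 35.9% → the multi-step checkout
Display: the one-page checkout 22/74 = 29.7%, the multi-step checkout 34/87 = 39.1% → the multi-step checkout
Overall: the one-page checkout 244/458 = 53.3%, the multi-step checkout 321/500 = 64.2% → the multi-step checkout
The multi-step checkout wins overall and in every traffic group — no reversal.

Yes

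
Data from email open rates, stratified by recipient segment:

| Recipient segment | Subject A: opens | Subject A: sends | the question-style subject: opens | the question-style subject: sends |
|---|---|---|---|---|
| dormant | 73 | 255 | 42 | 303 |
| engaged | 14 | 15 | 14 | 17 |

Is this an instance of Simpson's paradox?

No

Dormant: Subject A 73/255 = 28.6%, the question-style subject 42/303 = 13.9% → Subject A
Engaged: Subject A 14/15 = 93.3%, the question-style subject 14/17 = 82.4% → Subject A
Overall: Subject A 87/270 = 32.2%, the question-style subject 56/320 = 17.5% → Subject A
Subject A wins overall and in every recipient group — no reversal.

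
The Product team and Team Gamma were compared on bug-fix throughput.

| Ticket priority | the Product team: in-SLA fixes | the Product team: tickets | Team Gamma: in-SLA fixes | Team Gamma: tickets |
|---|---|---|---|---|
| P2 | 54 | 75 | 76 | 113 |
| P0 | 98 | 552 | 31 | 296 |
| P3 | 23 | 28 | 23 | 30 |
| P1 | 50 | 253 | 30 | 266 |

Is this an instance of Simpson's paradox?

P2: the Product team 54/75 = 72.0%, Team Gamma 76/113 = 67.3% → the Product team
P0: the Product team 98/552 = 17.8%, Team Gamma 31/296 = 10.5% → the Product team
P3: the Product team 23/28 = 82.1%, Team Gamma 23/30 = 76.7% → the Product team
P1: the Product team 50/253 = 19.8%, Team Gamma 30/266 = 11.3% → the Product team
Overall: the Product team 225/908 = 24.8%, Team Gamma 160/705 = 22.7% → the Product team
The Product team wins overall and in every ticket group — no reversal.

No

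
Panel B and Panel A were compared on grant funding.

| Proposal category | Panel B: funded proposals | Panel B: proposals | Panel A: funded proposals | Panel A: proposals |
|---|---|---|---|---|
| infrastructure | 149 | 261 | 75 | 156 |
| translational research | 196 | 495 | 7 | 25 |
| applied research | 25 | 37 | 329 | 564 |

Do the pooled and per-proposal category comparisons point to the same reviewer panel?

Infrastructure: Panel B 149/261 = 57.1%, Panel A 75/156 = 48.1% → Panel B
Translational research: Panel B 196/495 = 39.6%, Panel A 7/25 = 28.0% → Panel B
Applied research: Panel B 25/37 = 67.6%, Panel A 329/564 = 58.3% → Panel B
Overall: Panel B 370/793 = 46.7%, Panel A 411/745 = 55.2% → Panel A
Panel B wins each proposal group but Panel A wins overall — the comparison reverses. Panel B's proposals skew toward translational research, which has a lower base rate.

No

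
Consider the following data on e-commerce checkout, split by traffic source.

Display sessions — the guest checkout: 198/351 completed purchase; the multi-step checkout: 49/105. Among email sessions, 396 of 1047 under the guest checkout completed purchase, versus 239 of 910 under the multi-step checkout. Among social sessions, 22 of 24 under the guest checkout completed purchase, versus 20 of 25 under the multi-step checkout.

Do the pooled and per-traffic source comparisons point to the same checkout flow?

Yes

Display: the guest checkout 198/351 = 56.4%, the multi-step checkout 49/105 = 46.7% → the guest checkout
Email: the guest checkout 396/1047 = 37.8%, the multi-step checkout 239/910 = 26.3% → the guest checkout
Social: the guest checkout 22/24 = 91.7%, the multi-step checkout 20/25 = 80.0% → the guest checkout
Overall: the guest checkout 616/1422 = 43.3%, the multi-step checkout 308/1040 = 29.6% → the guest checkout
The guest checkout wins overall and in every traffic group — no reversal.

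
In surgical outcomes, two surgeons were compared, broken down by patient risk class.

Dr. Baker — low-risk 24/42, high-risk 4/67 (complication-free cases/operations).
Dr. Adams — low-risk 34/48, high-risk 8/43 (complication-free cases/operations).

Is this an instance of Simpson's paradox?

No

Low-risk: Dr. Baker 24/42 = 57.1%, Dr. Adams 34/48 = 70.8% → Dr. Adams
High-risk: Dr. Baker 4/67 = 6.0%, Dr. Adams 8/43 = 18.6% → Dr. Adams
Overall: Dr. Baker 28/109 = 25.7%, Dr. Adams 42/91 = 46.2% → Dr. Adams
Dr. Adams wins overall and in every patient risk group — no reversal.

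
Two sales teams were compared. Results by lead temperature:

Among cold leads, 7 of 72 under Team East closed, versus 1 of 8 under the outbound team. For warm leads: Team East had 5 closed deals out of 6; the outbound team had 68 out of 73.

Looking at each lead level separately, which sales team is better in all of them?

the outbound team

Cold: Team East 7/72 = 9.7%, the outbound team 1/8 = 12.5% → the outbound team
Warm: Team East 5/6 = 83.3%, the outbound team 68/73 = 93.2% → the outbound team
The outbound team has the higher rate in both groups.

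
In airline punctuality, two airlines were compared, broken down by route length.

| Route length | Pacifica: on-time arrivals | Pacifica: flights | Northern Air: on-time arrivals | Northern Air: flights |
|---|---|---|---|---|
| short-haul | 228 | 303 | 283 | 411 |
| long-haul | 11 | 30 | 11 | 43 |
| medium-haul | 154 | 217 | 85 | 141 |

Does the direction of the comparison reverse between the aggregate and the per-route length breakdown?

Short-haul: Pacifica 228/303 = 75.2%, Northern Air 283/411 = 68.9% → Pacifica
Long-haul: Pacifica 11/30 = 36.7%, Northern Air 11/43 = 25.6% → Pacifica
Medium-haul: Pacifica 154/217 = 71.0%, Northern Air 85/141 = 60.3% → Pacifica
Overall: Pacifica 393/550 = 71.5%, Northern Air 379/595 = 63.7% → Pacifica
Pacifica wins overall and in every route group — no reversal.

No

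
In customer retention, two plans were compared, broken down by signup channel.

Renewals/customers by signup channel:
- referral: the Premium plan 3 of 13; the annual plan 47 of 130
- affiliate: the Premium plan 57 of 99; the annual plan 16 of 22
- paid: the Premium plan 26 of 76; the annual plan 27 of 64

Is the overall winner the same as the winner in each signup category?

No

Referral: the Premium plan 3/13 = 23.1%, the annual plan 47/130 = 36.2% → the annual plan
Affiliate: the Premium plan 57/99 = 57.6%, the annual plan 16/22 = 72.7% → the annual plan
Paid: the Premium plan 26/76 = 34.2%, the annual plan 27/64 = 42.2% → the annual plan
Overall: the Premium plan 86/188 = 45.7%, the annual plan 90/216 = 41.7% → the Premium plan
The annual plan wins each signup group but the Premium plan wins overall — the comparison reverses. The annual plan's customers skew toward referral, which has a lower base rate.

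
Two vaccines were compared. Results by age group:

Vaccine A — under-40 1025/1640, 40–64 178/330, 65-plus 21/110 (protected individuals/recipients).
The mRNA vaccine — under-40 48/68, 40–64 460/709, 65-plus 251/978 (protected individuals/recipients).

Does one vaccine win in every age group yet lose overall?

Yes

Under-40: Vaccine A 1025/1640 = 62.5%, the mRNA vaccine 48/68 = 70.6% → the mRNA vaccine
40–64: Vaccine A 178/330 = 53.9%, the mRNA vaccine 460/709 = 64.9% → the mRNA vaccine
65-plus: Vaccine A 21/110 = 19.1%, the mRNA vaccine 251/978 = 25.7% → the mRNA vaccine
Overall: Vaccine A 1224/2080 = 58.8%, the mRNA vaccine 759/1755 = 43.2% → Vaccine A
The mRNA vaccine wins each age group but Vaccine A wins overall — the comparison reverses. The mRNA vaccine's recipients skew toward 65-plus, which has a lower base rate.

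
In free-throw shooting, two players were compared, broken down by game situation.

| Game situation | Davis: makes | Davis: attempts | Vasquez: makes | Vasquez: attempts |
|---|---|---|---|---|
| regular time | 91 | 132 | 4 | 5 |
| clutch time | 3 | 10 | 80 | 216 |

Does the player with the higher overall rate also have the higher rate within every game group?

Regular time: Davis 91/132 = 68.9%, Vasquez 4/5 = 80.0% → Vasquez
Clutch time: Davis 3/10 = 30.0%, Vasquez 80/216 = 37.0% → Vasquez
Overall: Davis 94/142 = 66.2%, Vasquez 84/221 = 38.0% → Davis
Vasquez wins each game group but Davis wins overall — the comparison reverses. Vasquez's attempts skew toward clutch time, which has a lower base rate.

No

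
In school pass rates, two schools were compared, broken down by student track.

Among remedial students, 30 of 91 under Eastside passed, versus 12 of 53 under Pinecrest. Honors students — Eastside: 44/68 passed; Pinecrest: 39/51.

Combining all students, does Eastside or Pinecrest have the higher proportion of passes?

Pinecrest

Remedial: Eastside 30/91 = 33.0%, Pinecrest 12/53 = 22.6% → Eastside
Honors: Eastside 44/68 = 64.7%, Pinecrest 39/51 = 76.5% → Pinecrest
Overall: Eastside 74/159 = 46.5%, Pinecrest 51/104 = 49.0% → Pinecrest
(Neither sweeps every student group, but Pinecrest has the higher pooled rate.)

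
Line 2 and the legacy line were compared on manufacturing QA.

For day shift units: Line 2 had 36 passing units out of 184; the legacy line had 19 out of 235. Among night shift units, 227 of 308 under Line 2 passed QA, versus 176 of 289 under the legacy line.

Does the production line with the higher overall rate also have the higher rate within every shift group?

Day shift: Line 2 36/184 = 19.6%, the legacy line 19/235 = 8.1% → Line 2
Night shift: Line 2 227/308 = 73.7%, the legacy line 176/289 = 60.9% → Line 2
Overall: Line 2 263/492 = 53.5%, the legacy line 195/524 = 37.2% → Line 2
Line 2 wins overall and in every shift group — no reversal.

Yes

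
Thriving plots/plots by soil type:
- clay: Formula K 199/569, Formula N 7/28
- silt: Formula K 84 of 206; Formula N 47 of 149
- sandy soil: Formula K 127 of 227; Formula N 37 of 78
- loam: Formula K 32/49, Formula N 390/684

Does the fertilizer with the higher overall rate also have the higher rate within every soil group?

Clay: Formula K 199/569 = 35.0%, Formula N 7/28 = 25.0% → Formula K
Silt: Formula K 84/206 = 40.8%, Formula N 47/149 = 31.5% → Formula K
Sandy soil: Formula K 127/227 = 55.9%, Formula N 37/78 = 47.4% → Formula K
Loam: Formula K 32/49 = 65.3%, Formula N 390/684 = 57.0% → Formula K
Overall: Formula K 442/1051 = 42.1%, Formula N 481/939 = 51.2% → Formula N
Formula K wins each soil group but Formula N wins overall — the comparison reverses. Formula K's plots skew toward clay, which has a lower base rate.

No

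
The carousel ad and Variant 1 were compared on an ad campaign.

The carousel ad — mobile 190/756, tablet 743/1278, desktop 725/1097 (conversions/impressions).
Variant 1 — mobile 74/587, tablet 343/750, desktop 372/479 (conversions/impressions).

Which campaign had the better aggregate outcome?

Mobile: the carousel ad 190/756 = 25.1%, Variant 1 74/587 = 12.6% → the carousel ad
Tablet: the carousel ad 743/1278 = 58.1%, Variant 1 343/750 = 45.7% → the carousel ad
Desktop: the carousel ad 725/1097 = 66.1%, Variant 1 372/479 = 77.7% → Variant 1
Overall: the carousel ad 1658/3131 = 53.0%, Variant 1 789/1816 = 43.4% → the carousel ad
(Neither sweeps every device group, but the carousel ad has the higher pooled rate.)

the carousel ad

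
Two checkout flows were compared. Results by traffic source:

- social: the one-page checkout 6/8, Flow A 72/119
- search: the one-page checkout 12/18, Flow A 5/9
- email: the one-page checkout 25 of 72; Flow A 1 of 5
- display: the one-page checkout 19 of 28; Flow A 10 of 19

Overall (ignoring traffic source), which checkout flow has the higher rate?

Social: the one-page checkout 6/8 = 75.0%, Flow A 72/119 = 60.5% → the one-page checkout
Search: the one-page checkout 12/18 = 66.7%, Flow A 5/9 = 55.6% → the one-page checkout
Email: the one-page checkout 25/72 = 34.7%, Flow A 1/5 = 20.0% → the one-page checkout
Display: the one-page checkout 19/28 = 67.9%, Flow A 10/19 = 52.6% → the one-page checkout
Overall: the one-page checkout 62/126 = 49.2%, Flow A 88/152 = 57.9% → Flow A
(The one-page checkout wins every traffic group but Flow A wins overall — the one-page checkout's sessions skew toward the low-rate email group.)

Flow A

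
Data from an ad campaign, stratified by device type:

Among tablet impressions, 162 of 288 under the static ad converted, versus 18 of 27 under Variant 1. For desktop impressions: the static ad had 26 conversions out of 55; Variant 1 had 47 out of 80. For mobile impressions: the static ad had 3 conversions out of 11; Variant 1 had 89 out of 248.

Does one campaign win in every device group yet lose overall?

Yes

Tablet: the static ad 162/288 = 56.2%, Variant 1 18/27 = 66.7% → Variant 1
Desktop: the static ad 26/55 = 47.3%, Variant 1 47/80 = 58.8% → Variant 1
Mobile: the static ad 3/11 = 27.3%, Variant 1 89/248 = 35.9% → Variant 1
Overall: the static ad 191/354 = 54.0%, Variant 1 154/355 = 43.4% → the static ad
Variant 1 wins each device group but the static ad wins overall — the comparison reverses. Variant 1's impressions skew toward mobile, which has a lower base rate.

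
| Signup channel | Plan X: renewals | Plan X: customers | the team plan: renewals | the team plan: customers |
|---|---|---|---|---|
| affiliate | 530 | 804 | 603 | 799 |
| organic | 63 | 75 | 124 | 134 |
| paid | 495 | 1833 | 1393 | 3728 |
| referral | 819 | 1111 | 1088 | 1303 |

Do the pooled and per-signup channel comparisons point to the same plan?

Yes

Affiliate: Plan X 530/804 = 65.9%, the team plan 603/799 = 75.5% → the team plan
Organic: Plan X 63/75 = 84.0%, the team plan 124/134 = 92.5% → the team plan
Paid: Plan X 495/1833 = 27.0%, the team plan 1393/3728 = 37.4% → the team plan
Referral: Plan X 819/1111 = 73.7%, the team plan 1088/1303 = 83.5% → the team plan
Overall: Plan X 1907/3823 = 49.9%, the team plan 3208/5964 = 53.8% → the team plan
The team plan wins overall and in every signup group — no reversal.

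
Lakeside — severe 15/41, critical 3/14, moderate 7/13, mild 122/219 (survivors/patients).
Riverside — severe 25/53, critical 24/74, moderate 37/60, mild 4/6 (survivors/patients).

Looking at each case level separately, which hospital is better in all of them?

Riverside

Severe: Lakeside 15/41 = 36.6%, Riverside 25/53 = 47.2% → Riverside
Critical: Lakeside 3/14 = 21.4%, Riverside 24/74 = 32.4% → Riverside
Moderate: Lakeside 7/13 = 53.8%, Riverside 37/60 = 61.7% → Riverside
Mild: Lakeside 122/219 = 55.7%, Riverside 4/6 = 66.7% → Riverside
Riverside has the higher rate in all 4 groups.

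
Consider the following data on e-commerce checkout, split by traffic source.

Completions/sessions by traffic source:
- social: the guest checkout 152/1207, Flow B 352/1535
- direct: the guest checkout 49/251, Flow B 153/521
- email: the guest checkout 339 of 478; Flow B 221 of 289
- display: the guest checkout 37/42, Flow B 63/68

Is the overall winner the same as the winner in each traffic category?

Social: the guest checkout 152/1207 = 12.6%, Flow B 352/1535 = 22.9% → Flow B
Direct: the guest checkout 49/251 = 19.5%, Flow B 153/521 = 29.4% → Flow B
Email: the guest checkout 339/478 = 70.9%, Flow B 221/289 = 76.5% → Flow B
Display: the guest checkout 37/42 = 88.1%, Flow B 63/68 = 92.6% → Flow B
Overall: the guest checkout 577/1978 = 29.2%, Flow B 789/2413 = 32.7% → Flow B
Flow B wins overall and in every traffic group — no reversal.

Yes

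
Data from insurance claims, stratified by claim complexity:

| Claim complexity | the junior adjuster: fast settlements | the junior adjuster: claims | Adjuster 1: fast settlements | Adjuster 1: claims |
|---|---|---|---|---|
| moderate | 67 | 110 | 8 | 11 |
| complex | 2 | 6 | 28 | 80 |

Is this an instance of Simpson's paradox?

Yes

Moderate: the junior adjuster 67/110 = 60.9%, Adjuster 1 8/11 = 72.7% → Adjuster 1
Complex: the junior adjuster 2/6 = 33.3%, Adjuster 1 28/80 = 35.0% → Adjuster 1
Overall: the junior adjuster 69/116 = 59.5%, Adjuster 1 36/91 = 39.6% → the junior adjuster
Adjuster 1 wins each claim group but the junior adjuster wins overall — the comparison reverses. Adjuster 1's claims skew toward complex, which has a lower base rate.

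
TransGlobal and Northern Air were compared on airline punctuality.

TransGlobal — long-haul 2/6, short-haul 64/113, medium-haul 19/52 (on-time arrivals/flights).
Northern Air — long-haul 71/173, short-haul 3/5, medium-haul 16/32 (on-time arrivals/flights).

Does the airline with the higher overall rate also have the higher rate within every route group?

Long-haul: TransGlobal 2/6 = 33.3%, Northern Air 71/173 = 41.0% → Northern Air
Short-haul: TransGlobal 64/113 = 56.6%, Northern Air 3/5 = 60.0% → Northern Air
Medium-haul: TransGlobal 19/52 = 36.5%, Northern Air 16/32 = 50.0% → Northern Air
Overall: TransGlobal 85/171 = 49.7%, Northern Air 90/210 = 42.9% → TransGlobal
Northern Air wins each route group but TransGlobal wins overall — the comparison reverses. Northern Air's flights skew toward long-haul, which has a lower base rate.

No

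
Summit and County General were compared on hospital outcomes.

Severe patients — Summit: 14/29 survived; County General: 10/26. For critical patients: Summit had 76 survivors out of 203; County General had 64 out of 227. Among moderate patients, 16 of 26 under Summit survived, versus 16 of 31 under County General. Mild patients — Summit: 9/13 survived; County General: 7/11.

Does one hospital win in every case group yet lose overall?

No

Severe: Summit 14/29 = 48.3%, County General 10/26 = 38.5% → Summit
Critical: Summit 76/203 = 37.4%, County General 64/227 = 28.2% → Summit
Moderate: Summit 16/26 = 61.5%, County General 16/31 = 51.6% → Summit
Mild: Summit 9/13 = 69.2%, County General 7/11 = 63.6% → Summit
Overall: Summit 115/271 = 42.4%, County General 97/295 = 32.9% → Summit
Summit wins overall and in every case group — no reversal.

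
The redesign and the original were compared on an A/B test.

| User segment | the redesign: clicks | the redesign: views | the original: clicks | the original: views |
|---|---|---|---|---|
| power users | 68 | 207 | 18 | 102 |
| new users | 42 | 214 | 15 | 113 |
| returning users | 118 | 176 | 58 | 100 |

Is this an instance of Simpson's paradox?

Power users: the redesign 68/207 = 32.9%, the original 18/102 = 17.6% → the redesign
New users: the redesign 42/214 = 19.6%, the original 15/113 = 13.3% → the redesign
Returning users: the redesign 118/176 = 67.0%, the original 58/100 = 58.0% → the redesign
Overall: the redesign 228/597 = 38.2%, the original 91/315 = 28.9% → the redesign
The redesign wins overall and in every user group — no reversal.

No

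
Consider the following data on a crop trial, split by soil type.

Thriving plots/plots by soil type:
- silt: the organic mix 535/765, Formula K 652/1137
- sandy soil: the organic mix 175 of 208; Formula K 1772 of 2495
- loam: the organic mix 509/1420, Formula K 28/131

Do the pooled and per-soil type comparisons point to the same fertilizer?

Silt: the organic mix 535/765 = 69.9%, Formula K 652/1137 = 57.3% → the organic mix
Sandy soil: the organic mix 175/208 = 84.1%, Formula K 1772/2495 = 71.0% → the organic mix
Loam: the organic mix 509/1420 = 35.8%, Formula K 28/131 = 21.4% → the organic mix
Overall: the organic mix 1219/2393 = 50.9%, Formula K 2452/3763 = 65.2% → Formula K
The organic mix wins each soil group but Formula K wins overall — the comparison reverses. The organic mix's plots skew toward loam, which has a lower base rate.

No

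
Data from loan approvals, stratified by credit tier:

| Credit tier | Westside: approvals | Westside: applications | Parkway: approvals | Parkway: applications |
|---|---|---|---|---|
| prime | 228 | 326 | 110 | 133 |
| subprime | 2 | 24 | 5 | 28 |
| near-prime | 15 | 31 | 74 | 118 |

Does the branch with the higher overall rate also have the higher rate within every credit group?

Prime: Westside 228/326 = 69.9%, Parkway 110/133 = 82.7% → Parkway
Subprime: Westside 2/24 = 8.3%, Parkway 5/28 = 17.9% → Parkway
Near-prime: Westside 15/31 = 48.4%, Parkway 74/118 = 62.7% → Parkway
Overall: Westside 245/381 = 64.3%, Parkway 189/279 = 67.7% → Parkway
Parkway wins overall and in every credit group — no reversal.

Yes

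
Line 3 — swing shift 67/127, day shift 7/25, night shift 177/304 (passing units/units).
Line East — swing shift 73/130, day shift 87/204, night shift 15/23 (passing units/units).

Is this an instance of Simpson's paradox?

Swing shift: Line 3 67/127 = 52.8%, Line East 73/130 = 56.2% → Line East
Day shift: Line 3 7/25 = 28.0%, Line East 87/204 = 42.6% → Line East
Night shift: Line 3 177/304 = 58.2%, Line East 15/23 = 65.2% → Line East
Overall: Line 3 251/456 = 55.0%, Line East 175/357 = 49.0% → Line 3
Line East wins each shift group but Line 3 wins overall — the comparison reverses. Line East's units skew toward day shift, which has a lower base rate.

Yes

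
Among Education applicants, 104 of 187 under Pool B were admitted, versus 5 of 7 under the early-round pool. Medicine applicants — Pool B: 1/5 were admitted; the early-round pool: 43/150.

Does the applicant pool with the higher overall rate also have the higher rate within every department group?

Education: Pool B 104/187 = 55.6%, the early-round pool 5/7 = 71.4% → the early-round pool
Medicine: Pool B 1/5 = 20.0%, the early-round pool 43/150 = 28.7% → the early-round pool
Overall: Pool B 105/192 = 54.7%, the early-round pool 48/157 = 30.6% → Pool B
The early-round pool wins each department group but Pool B wins overall — the comparison reverses. The early-round pool's applicants skew toward Medicine, which has a lower base rate.

No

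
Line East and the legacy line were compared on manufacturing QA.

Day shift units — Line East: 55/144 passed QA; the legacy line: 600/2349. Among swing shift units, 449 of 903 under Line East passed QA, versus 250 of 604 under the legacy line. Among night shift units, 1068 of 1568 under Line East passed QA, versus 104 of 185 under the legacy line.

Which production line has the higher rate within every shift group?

Day shift: Line East 55/144 = 38.2%, the legacy line 600/2349 = 25.5% → Line East
Swing shift: Line East 449/903 = 49.7%, the legacy line 250/604 = 41.4% → Line East
Night shift: Line East 1068/1568 = 68.1%, the legacy line 104/185 = 56.2% → Line East
Line East has the higher rate in all 3 groups.

Line East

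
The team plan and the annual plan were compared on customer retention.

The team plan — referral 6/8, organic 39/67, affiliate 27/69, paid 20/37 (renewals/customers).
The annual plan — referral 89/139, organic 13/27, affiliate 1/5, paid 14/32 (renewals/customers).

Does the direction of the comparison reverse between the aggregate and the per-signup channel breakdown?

Yes

Referral: the team plan 6/8 = 75.0%, the annual plan 89/139 = 64.0% → the team plan
Organic: the team plan 39/67 = 58.2%, the annual plan 13/27 = 48.1% → the team plan
Affiliate: the team plan 27/69 = 39.1%, the annual plan 1/5 = 20.0% → the team plan
Paid: the team plan 20/37 = 54.1%, the annual plan 14/32 = 43.8% → the team plan
Overall: the team plan 92/181 = 50.8%, the annual plan 117/203 = 57.6% → the annual plan
The team plan wins each signup group but the annual plan wins overall — the comparison reverses. The team plan's customers skew toward affiliate, which has a lower base rate.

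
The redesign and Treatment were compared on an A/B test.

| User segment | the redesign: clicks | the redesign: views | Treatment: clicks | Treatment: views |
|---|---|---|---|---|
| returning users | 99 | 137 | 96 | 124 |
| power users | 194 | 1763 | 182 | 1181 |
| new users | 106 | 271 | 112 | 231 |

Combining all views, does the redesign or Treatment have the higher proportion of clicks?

Returning users: the redesign 99/137 = 72.3%, Treatment 96/124 = 77.4% → Treatment
Power users: the redesign 194/1763 = 11.0%, Treatment 182/1181 = 15.4% → Treatment
New users: the redesign 106/271 = 39.1%, Treatment 112/231 = 48.5% → Treatment
Overall: the redesign 399/2171 = 18.4%, Treatment 390/1536 = 25.4% → Treatment

Treatment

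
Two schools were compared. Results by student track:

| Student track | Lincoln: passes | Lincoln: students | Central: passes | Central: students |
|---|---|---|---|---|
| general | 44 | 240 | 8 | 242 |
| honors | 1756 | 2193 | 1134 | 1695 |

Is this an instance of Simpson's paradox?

General: Lincoln 44/240 = 18.3%, Central 8/242 = 3.3% → Lincoln
Honors: Lincoln 1756/2193 = 80.1%, Central 1134/1695 = 66.9% → Lincoln
Overall: Lincoln 1800/2433 = 74.0%, Central 1142/1937 = 59.0% → Lincoln
Lincoln wins overall and in every student group — no reversal.

No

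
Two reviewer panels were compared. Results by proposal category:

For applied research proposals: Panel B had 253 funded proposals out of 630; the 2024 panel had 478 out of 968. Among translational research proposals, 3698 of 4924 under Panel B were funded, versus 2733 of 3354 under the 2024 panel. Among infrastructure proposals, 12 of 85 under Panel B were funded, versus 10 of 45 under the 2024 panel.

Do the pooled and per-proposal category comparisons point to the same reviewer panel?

Applied research: Panel B 253/630 = 40.2%, the 2024 panel 478/968 = 49.4% → the 2024 panel
Translational research: Panel B 3698/4924 = 75.1%, the 2024 panel 2733/3354 = 81.5% → the 2024 panel
Infrastructure: Panel B 12/85 = 14.1%, the 2024 panel 10/45 = 22.2% → the 2024 panel
Overall: Panel B 3963/5639 = 70.3%, the 2024 panel 3221/4367 = 73.8% → the 2024 panel
The 2024 panel wins overall and in every proposal group — no reversal.

Yes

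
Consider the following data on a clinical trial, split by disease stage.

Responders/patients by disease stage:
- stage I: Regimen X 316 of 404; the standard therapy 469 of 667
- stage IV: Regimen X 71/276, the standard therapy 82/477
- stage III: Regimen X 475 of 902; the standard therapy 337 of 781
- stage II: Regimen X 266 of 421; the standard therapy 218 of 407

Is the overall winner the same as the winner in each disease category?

Yes

Stage I: Regimen X 316/404 = 78.2%, the standard therapy 469/667 = 70.3% → Regimen X
Stage IV: Regimen X 71/276 = 25.7%, the standard therapy 82/477 = 17.2% → Regimen X
Stage III: Regimen X 475/902 = 52.7%, the standard therapy 337/781 = 43.1% → Regimen X
Stage II: Regimen X 266/421 = 63.2%, the standard therapy 218/407 = 53.6% → Regimen X
Overall: Regimen X 1128/2003 = 56.3%, the standard therapy 1106/2332 = 47.4% → Regimen X
Regimen X wins overall and in every disease group — no reversal.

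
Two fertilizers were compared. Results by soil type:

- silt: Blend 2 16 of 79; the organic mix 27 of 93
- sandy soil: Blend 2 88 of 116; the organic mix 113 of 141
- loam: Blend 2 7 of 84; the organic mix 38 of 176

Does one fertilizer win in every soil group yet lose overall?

No

Silt: Blend 2 16/79 = 20.3%, the organic mix 27/93 = 29.0% → the organic mix
Sandy soil: Blend 2 88/116 = 75.9%, the organic mix 113/141 = 80.1% → the organic mix
Loam: Blend 2 7/84 = 8.3%, the organic mix 38/176 = 21.6% → the organic mix
Overall: Blend 2 111/279 = 39.8%, the organic mix 178/410 = 43.4% → the organic mix
The organic mix wins overall and in every soil group — no reversal.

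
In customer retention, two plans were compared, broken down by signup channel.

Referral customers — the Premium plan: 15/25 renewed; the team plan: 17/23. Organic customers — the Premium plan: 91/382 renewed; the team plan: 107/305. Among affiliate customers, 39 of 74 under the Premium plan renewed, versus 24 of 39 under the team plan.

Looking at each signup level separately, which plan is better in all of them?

Referral: the Premium plan 15/25 = 60.0%, the team plan 17/23 = 73.9% → the team plan
Organic: the Premium plan 91/382 = 23.8%, the team plan 107/305 = 35.1% → the team plan
Affiliate: the Premium plan 39/74 = 52.7%, the team plan 24/39 = 61.5% → the team plan
The team plan has the higher rate in all 3 groups.

the team plan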